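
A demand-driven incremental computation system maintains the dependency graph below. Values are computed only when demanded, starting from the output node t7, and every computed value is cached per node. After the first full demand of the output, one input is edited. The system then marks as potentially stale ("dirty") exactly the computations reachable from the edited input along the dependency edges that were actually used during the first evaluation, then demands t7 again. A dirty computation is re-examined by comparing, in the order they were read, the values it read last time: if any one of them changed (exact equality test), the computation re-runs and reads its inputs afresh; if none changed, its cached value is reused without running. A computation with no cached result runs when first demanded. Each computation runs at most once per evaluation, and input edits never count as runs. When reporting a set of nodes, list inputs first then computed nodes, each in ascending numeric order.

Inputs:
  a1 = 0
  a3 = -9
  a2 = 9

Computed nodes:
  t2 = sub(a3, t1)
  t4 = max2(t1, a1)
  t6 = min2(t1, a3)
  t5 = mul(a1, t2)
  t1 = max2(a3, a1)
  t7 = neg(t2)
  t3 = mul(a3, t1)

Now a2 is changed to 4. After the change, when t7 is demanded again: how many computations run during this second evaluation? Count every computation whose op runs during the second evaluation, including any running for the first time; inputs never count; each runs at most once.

First evaluation (everything demanded from the output):
  t1 = max2(-9, 0) = 0
  t2 = sub(-9, 0) = -9
  t7 = neg(-9) = 9

Propagation after the edit:
  a2 feeds no computation that the output demands — nothing is marked dirty and nothing runs.

Key observation: a2 is never demanded by the output, so the edit triggers no recomputation at all.

Computations that run: none — 0 in total.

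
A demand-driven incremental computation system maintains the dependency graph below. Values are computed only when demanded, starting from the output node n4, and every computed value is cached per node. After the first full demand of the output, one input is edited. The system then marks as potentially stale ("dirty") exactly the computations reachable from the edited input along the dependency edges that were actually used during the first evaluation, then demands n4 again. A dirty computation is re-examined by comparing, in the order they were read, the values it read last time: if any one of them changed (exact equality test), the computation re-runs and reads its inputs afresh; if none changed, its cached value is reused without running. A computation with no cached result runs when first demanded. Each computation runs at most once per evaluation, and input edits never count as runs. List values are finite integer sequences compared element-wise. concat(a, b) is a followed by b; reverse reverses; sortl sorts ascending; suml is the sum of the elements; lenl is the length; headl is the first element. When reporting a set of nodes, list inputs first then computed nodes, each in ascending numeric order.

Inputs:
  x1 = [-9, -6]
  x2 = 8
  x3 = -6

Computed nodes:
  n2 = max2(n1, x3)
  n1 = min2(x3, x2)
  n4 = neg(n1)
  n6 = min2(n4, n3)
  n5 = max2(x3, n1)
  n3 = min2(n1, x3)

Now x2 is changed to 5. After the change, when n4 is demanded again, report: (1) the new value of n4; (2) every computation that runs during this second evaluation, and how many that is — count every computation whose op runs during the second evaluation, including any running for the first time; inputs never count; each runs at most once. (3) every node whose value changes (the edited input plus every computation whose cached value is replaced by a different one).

New value of n4: 6.
Computations that run: n1 — 1 in total.
Values that change: x2.
Key observation: the change is absorbed at n1 — it re-runs but produces the same value, and the output's value is unchanged.

First evaluation (everything demanded from the output):
  n1 = min2(-6, 8) = -6
  n4 = neg(-6) = 6

Propagation after the edit:
  n1: runs — x2 8->5; result -6 (same value as before).
  n4: checked — values it read are unchanged (n1 unchanged); reused cached 6 without running.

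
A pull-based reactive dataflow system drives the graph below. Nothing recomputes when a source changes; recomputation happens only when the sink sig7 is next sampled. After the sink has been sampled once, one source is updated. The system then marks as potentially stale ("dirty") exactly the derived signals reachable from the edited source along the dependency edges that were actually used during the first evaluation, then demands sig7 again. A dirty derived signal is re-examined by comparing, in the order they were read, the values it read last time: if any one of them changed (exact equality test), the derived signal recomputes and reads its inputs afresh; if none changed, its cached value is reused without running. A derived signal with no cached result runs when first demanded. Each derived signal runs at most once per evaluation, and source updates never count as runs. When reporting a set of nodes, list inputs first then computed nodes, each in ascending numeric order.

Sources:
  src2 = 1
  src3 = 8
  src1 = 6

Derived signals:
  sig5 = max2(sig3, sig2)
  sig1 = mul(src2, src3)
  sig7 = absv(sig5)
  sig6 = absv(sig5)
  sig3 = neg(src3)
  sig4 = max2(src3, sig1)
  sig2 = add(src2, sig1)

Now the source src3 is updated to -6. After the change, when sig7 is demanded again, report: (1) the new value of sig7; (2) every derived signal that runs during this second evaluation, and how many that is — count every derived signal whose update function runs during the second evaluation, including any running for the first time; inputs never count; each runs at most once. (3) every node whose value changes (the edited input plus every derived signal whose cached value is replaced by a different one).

New value of sig7: 6.
Derived signals that run: sig1, sig2, sig3, sig5, sig7 — 5 in total.
Values that change: src3, sig1, sig2, sig3, sig5, sig7.

First evaluation (everything demanded from the output):
  sig1 = mul(1, 8) = 8
  sig2 = add(1, 8) = 9
  sig3 = neg(8) = -8
  sig5 = max2(-8, 9) = 9
  sig7 = absv(9) = 9

Propagation after the edit:
  sig1: runs — src3 8->-6; result -6.
  sig2: runs — sig1 8->-6; result -5.
  sig3: runs — src3 8->-6; result 6.
  sig5: runs — sig3 -8->6; sig2 9->-5; result 6.
  sig7: runs — sig5 9->6; result 6.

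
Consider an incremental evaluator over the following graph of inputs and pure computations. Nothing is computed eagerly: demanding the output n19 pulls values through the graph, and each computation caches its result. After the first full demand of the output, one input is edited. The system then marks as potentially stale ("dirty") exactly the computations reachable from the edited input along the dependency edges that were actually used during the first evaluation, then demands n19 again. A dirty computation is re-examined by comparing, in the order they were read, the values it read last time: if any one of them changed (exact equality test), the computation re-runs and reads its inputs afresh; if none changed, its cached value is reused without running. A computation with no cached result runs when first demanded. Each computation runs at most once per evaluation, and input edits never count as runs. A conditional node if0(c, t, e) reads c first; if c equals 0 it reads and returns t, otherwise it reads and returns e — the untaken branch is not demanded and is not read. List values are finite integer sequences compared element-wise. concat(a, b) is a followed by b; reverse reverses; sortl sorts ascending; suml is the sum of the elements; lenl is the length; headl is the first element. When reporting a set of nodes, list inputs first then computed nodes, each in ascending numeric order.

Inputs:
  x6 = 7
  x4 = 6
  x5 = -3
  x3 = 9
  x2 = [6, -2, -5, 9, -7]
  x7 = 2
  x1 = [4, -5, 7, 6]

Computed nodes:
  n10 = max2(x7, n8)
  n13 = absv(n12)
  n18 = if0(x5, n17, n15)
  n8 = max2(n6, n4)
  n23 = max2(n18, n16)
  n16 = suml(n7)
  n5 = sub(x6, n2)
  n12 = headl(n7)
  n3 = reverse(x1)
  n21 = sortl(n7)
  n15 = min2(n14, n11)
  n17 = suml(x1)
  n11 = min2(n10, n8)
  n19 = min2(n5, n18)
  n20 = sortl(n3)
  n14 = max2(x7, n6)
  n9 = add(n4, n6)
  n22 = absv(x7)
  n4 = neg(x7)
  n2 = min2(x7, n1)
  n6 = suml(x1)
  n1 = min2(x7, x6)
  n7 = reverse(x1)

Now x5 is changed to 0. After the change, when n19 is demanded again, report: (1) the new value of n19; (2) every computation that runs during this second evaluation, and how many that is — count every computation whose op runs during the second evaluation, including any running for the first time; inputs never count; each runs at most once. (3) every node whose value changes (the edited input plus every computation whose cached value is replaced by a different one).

n19 now evaluates to 5.
Run set: n17, n18 (2 run).
Changed values: x5.
The important point: the flipped condition pulls in fresh nodes; n17 runs for the first time.

Initial pass — values computed on the first demand:
  n1 = min2(2, 7) = 2
  n2 = min2(2, 2) = 2
  n4 = neg(2) = -2
  n5 = sub(7, 2) = 5
  n6 = suml([4, -5, 7, 6]) = 12
  n8 = max2(12, -2) = 12
  n10 = max2(2, 12) = 12
  n11 = min2(12, 12) = 12
  n14 = max2(2, 12) = 12
  n15 = min2(12, 12) = 12
  n18 = if0(x5=-3 -> else branch n15) = 12
  n19 = min2(5, 12) = 5

Second demand — change propagation:
  n17: newly demanded (no cache) — executes and yields 12.
  n18: re-runs because x5 -3->0; new result 12 (unchanged).
  n19: re-examined; everything it read last time is the same (n5 unchanged, n18 unchanged) — cache 5 kept, no run.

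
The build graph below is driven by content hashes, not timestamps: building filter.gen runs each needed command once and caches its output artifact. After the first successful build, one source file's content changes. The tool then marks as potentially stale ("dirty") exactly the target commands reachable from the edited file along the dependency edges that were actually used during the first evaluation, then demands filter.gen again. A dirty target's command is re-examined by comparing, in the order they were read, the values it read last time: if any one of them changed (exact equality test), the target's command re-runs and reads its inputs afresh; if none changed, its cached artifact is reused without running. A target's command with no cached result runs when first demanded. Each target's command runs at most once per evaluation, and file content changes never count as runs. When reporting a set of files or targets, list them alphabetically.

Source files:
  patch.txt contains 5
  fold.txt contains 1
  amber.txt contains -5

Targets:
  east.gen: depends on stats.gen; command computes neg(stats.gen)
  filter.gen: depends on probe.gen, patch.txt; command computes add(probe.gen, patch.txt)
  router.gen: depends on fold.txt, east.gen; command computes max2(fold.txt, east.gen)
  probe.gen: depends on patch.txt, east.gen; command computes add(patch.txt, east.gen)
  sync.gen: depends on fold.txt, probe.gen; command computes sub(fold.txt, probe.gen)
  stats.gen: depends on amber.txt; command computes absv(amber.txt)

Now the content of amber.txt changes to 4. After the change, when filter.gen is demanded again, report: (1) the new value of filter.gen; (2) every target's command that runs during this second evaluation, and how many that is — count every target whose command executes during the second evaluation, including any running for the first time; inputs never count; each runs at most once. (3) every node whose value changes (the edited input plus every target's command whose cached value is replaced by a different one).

filter.gen now evaluates to 6.
Run set: east.gen, filter.gen, probe.gen, stats.gen (4 run).
Changed values: amber.txt, east.gen, filter.gen, probe.gen, stats.gen.

Initial pass — values computed on the first demand:
  stats.gen = absv(-5) = 5
  east.gen = neg(5) = -5
  probe.gen = add(5, -5) = 0
  filter.gen = add(0, 5) = 5

Second demand — change propagation:
  stats.gen: re-runs because amber.txt -5->4; new result 4.
  east.gen: re-runs because stats.gen 5->4; new result -4.
  probe.gen: re-runs because east.gen -5->-4; new result 1.
  filter.gen: re-runs because probe.gen 0->1; new result 6.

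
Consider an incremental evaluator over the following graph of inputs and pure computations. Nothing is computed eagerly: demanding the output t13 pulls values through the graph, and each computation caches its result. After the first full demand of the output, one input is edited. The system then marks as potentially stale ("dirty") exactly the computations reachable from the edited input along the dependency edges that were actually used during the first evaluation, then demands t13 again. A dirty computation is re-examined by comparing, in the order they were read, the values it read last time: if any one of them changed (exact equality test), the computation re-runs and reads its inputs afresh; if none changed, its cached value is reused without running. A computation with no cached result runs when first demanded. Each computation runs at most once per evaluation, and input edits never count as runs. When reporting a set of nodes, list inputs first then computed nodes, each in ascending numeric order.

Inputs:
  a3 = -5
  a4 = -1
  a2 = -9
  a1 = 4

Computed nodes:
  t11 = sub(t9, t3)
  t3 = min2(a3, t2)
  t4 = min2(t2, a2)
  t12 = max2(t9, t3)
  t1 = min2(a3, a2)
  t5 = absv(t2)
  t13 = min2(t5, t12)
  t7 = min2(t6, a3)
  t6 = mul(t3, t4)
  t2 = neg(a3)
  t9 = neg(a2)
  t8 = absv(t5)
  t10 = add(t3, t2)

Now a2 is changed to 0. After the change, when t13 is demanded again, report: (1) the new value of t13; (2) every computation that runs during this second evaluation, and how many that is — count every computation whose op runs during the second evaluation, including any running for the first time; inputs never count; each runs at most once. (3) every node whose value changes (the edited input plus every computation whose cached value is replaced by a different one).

Initial pass — values computed on the first demand:
  t2 = neg(-5) = 5
  t3 = min2(-5, 5) = -5
  t5 = absv(5) = 5
  t9 = neg(-9) = 9
  t12 = max2(9, -5) = 9
  t13 = min2(5, 9) = 5

Second demand — change propagation:
  t9: re-runs because a2 -9->0; new result 0.
  t12: re-runs because t9 9->0; new result 0.
  t13: re-runs because t12 9->0; new result 0.

t13 now evaluates to 0.
Run set: t9, t12, t13 (3 run).
Changed values: a2, t9, t12, t13.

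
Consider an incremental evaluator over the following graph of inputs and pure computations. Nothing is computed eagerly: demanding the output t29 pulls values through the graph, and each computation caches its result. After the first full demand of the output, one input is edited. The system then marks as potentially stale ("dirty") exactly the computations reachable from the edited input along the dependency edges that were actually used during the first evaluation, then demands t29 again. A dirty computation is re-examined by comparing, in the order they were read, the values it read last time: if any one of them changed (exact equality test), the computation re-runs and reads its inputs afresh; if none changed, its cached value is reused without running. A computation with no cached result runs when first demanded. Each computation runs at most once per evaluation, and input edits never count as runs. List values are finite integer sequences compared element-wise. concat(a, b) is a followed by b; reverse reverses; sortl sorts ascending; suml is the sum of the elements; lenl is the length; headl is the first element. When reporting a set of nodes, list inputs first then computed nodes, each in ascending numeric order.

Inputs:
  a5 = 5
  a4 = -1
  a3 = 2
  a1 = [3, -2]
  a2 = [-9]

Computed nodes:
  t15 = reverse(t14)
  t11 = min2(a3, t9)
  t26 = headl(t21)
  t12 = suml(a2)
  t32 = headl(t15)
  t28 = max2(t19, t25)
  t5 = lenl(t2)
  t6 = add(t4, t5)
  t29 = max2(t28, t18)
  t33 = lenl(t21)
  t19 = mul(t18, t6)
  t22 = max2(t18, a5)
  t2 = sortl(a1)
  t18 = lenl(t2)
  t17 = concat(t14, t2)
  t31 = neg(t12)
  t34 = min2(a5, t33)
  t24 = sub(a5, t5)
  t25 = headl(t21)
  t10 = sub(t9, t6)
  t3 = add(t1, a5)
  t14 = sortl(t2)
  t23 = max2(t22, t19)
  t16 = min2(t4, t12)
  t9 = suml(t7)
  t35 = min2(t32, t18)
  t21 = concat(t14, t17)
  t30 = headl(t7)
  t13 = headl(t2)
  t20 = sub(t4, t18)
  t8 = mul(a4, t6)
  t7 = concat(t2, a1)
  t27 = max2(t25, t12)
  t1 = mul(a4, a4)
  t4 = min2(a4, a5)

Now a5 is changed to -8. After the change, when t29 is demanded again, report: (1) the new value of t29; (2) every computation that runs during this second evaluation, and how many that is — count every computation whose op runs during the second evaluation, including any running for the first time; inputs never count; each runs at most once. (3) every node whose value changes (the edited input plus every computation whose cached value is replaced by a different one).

t29 now evaluates to 2.
Run set: t4, t6, t19, t28, t29 (5 run).
Changed values: a5, t4, t6, t19, t28.

Initial pass — values computed on the first demand:
  t2 = sortl([3, -2]) = [-2, 3]
  t4 = min2(-1, 5) = -1
  t5 = lenl([-2, 3]) = 2
  t6 = add(-1, 2) = 1
  t14 = sortl([-2, 3]) = [-2, 3]
  t17 = concat([-2, 3], [-2, 3]) = [-2, 3, -2, 3]
  t18 = lenl([-2, 3]) = 2
  t19 = mul(2, 1) = 2
  t21 = concat([-2, 3], [-2, 3, -2, 3]) = [-2, 3, -2, 3, -2, 3]
  t25 = headl([-2, 3, -2, 3, -2, 3]) = -2
  t28 = max2(2, -2) = 2
  t29 = max2(2, 2) = 2

Second demand — change propagation:
  t4: re-runs because a5 5->-8; new result -8.
  t6: re-runs because t4 -1->-8; new result -6.
  t19: re-runs because t6 1->-6; new result -12.
  t28: re-runs because t19 2->-12; new result -2.
  t29: re-runs because t28 2->-2; new result 2 (unchanged).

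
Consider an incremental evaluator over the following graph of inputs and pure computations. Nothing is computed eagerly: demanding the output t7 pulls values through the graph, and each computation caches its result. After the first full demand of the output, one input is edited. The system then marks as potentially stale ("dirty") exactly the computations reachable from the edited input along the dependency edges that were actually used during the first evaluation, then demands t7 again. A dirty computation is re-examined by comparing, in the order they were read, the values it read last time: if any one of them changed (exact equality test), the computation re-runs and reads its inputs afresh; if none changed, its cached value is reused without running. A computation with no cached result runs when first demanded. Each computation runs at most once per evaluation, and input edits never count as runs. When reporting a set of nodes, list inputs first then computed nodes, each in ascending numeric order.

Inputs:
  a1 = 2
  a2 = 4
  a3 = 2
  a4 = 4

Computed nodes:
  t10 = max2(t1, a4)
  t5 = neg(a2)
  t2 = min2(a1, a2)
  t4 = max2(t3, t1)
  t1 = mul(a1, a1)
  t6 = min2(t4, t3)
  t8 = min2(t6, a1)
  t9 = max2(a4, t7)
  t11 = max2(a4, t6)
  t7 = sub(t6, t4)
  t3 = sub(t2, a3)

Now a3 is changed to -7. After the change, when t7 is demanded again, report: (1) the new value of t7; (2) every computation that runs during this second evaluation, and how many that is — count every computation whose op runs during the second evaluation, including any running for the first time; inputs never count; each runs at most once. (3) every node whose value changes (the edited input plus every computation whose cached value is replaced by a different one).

Initial pass — values computed on the first demand:
  t1 = mul(2, 2) = 4
  t2 = min2(2, 4) = 2
  t3 = sub(2, 2) = 0
  t4 = max2(0, 4) = 4
  t6 = min2(4, 0) = 0
  t7 = sub(0, 4) = -4

Second demand — change propagation:
  t3: re-runs because a3 2->-7; new result 9.
  t4: re-runs because t3 0->9; new result 9.
  t6: re-runs because t4 4->9; t3 0->9; new result 9.
  t7: re-runs because t6 0->9; t4 4->9; new result 0.

t7 now evaluates to 0.
Run set: t3, t4, t6, t7 (4 run).
Changed values: a3, t3, t4, t6, t7.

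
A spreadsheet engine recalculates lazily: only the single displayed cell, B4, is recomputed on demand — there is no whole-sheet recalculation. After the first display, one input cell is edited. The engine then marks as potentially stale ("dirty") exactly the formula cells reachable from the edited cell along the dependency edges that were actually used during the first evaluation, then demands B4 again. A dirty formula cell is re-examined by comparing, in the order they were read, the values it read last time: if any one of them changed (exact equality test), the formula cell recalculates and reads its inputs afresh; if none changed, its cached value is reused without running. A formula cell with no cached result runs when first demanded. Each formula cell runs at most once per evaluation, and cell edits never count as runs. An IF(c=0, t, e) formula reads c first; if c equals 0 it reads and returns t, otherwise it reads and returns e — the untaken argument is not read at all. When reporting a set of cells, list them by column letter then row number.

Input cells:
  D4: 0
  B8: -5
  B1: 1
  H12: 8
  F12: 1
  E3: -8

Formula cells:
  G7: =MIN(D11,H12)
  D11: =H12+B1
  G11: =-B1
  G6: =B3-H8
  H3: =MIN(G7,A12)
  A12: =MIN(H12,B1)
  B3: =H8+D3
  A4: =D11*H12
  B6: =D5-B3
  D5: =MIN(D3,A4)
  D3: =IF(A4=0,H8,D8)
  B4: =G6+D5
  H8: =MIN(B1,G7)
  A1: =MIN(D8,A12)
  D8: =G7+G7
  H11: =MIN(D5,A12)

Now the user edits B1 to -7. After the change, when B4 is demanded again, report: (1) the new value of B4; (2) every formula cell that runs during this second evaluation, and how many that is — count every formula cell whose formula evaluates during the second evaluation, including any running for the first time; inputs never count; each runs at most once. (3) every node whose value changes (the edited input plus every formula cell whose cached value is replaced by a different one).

New value of B4: 4.
Formula cells that run: A4, B3, B4, D3, D5, D8, D11, G6, G7, H8 — 10 in total.
Values that change: A4, B1, B3, B4, D3, D5, D8, D11, G6, G7, H8.

First evaluation (everything demanded from the output):
  D11 = 8 + 1 = 9
  A4 = 9 * 8 = 72
  G7 = MIN(9, 8) = 8
  D8 = 8 + 8 = 16
  H8 = MIN(1, 8) = 1
  D3 = IF(A4=0: A4=72 -> else branch D8) = 16
  B3 = 1 + 16 = 17
  D5 = MIN(16, 72) = 16
  G6 = 17 - 1 = 16
  B4 = 16 + 16 = 32

Propagation after the edit:
  D11: runs — B1 1->-7; result 1.
  A4: runs — D11 9->1; result 8.
  G7: runs — D11 9->1; result 1.
  D8: runs — G7 8->1; G7 8->1; result 2.
  H8: runs — B1 1->-7; G7 8->1; result -7.
  D3: runs — A4 72->8; D8 16->2; result 2.
  B3: runs — H8 1->-7; D3 16->2; result -5.
  D5: runs — D3 16->2; A4 72->8; result 2.
  G6: runs — B3 17->-5; H8 1->-7; result 2.
  B4: runs — G6 16->2; D5 16->2; result 4.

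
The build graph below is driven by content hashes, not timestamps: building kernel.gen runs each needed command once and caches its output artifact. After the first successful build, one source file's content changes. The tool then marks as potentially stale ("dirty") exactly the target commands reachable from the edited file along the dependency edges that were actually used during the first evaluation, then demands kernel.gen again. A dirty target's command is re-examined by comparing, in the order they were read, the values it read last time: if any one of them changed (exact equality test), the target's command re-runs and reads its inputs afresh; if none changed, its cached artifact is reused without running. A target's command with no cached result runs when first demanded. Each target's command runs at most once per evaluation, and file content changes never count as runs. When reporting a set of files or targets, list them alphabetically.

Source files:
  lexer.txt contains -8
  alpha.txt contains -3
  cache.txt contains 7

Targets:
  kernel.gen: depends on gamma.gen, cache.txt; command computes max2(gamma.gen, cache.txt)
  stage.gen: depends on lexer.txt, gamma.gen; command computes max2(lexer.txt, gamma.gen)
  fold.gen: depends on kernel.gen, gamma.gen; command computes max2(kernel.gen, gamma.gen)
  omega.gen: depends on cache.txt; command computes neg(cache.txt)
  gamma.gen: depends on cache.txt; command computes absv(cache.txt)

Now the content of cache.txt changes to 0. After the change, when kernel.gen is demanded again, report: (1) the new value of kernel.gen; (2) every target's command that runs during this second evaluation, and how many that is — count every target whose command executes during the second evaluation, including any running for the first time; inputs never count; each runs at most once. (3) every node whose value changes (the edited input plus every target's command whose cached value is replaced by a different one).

Initial pass — values computed on the first demand:
  gamma.gen = absv(7) = 7
  kernel.gen = max2(7, 7) = 7

Second demand — change propagation:
  gamma.gen: re-runs because cache.txt 7->0; new result 0.
  kernel.gen: re-runs because gamma.gen 7->0; cache.txt 7->0; new result 0.

kernel.gen now evaluates to 0.
Run set: gamma.gen, kernel.gen (2 run).
Changed values: cache.txt, gamma.gen, kernel.gen.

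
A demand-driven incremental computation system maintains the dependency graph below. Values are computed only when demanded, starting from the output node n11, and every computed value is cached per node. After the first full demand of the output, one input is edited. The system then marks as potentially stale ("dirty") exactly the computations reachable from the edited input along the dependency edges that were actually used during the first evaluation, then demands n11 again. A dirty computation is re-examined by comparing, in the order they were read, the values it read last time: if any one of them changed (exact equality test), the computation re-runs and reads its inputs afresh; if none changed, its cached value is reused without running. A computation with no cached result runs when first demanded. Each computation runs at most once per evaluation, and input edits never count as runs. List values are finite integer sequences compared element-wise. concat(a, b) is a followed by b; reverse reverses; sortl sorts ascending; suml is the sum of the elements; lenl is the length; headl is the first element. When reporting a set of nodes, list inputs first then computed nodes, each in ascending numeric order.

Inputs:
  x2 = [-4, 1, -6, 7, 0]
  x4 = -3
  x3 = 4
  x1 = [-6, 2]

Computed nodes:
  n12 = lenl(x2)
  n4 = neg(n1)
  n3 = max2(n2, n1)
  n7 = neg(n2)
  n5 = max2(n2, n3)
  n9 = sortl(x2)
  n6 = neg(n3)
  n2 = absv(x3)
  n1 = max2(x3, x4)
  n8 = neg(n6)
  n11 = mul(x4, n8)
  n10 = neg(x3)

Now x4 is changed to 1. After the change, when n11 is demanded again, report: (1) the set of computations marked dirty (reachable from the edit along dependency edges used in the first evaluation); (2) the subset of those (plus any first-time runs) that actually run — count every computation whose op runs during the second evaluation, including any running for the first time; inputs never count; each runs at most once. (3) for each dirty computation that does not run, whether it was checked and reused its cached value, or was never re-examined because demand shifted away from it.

First evaluation (everything demanded from the output):
  n1 = max2(4, -3) = 4
  n2 = absv(4) = 4
  n3 = max2(4, 4) = 4
  n6 = neg(4) = -4
  n8 = neg(-4) = 4
  n11 = mul(-3, 4) = -12

Propagation after the edit:
  n1: runs — x4 -3->1; result 4 (same value as before).
  n3: checked — values it read are unchanged (n2 unchanged, n1 unchanged); reused cached 4 without running.
  n6: checked — values it read are unchanged (n3 unchanged); reused cached -4 without running.
  n8: checked — values it read are unchanged (n6 unchanged); reused cached 4 without running.
  n11: runs — x4 -3->1; result 4.

Key observation: the cutoff stops propagation at n3 — its inputs' values are unchanged, so it reuses its cache.

Marked dirty: n1, n3, n6, n8, n11.
Computations that run: n1, n11 — 2 in total.
Checked but reused from cache: n3, n6, n8.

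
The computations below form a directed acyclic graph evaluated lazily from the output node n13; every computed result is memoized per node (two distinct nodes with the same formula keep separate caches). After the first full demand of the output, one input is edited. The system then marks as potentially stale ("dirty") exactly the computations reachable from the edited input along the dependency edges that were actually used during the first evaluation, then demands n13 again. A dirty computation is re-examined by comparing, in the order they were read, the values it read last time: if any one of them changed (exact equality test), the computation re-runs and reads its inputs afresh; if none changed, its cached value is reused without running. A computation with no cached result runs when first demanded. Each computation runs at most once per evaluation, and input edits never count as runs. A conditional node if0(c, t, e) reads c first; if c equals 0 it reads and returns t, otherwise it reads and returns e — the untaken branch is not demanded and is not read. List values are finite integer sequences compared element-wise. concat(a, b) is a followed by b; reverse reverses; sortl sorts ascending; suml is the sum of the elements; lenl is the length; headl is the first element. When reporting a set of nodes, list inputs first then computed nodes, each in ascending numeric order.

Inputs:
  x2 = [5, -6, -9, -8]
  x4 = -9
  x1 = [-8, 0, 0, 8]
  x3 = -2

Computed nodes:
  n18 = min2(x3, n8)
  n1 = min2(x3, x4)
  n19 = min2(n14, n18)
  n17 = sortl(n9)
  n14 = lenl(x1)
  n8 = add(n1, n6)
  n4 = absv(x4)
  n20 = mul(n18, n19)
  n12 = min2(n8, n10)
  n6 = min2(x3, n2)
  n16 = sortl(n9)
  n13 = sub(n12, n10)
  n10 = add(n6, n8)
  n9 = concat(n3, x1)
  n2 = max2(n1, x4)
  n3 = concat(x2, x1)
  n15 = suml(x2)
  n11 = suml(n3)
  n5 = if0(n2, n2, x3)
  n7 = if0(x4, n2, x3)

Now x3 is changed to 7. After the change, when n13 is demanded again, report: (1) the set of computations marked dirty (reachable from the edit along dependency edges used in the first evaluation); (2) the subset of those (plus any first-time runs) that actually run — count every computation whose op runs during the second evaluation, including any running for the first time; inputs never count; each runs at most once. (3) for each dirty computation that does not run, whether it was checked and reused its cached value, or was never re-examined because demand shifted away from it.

The edit dirties: n1, n2, n6, n8, n10, n12, n13.
2 computations run: n1, n6.
Cache hits after checking: n2, n8, n10, n12, n13.
Note where the cutoff bites: n2 is checked, finds nothing changed, and keeps its cache.

First demand of the output computes:
  n1 = min2(-2, -9) = -9
  n2 = max2(-9, -9) = -9
  n6 = min2(-2, -9) = -9
  n8 = add(-9, -9) = -18
  n10 = add(-9, -18) = -27
  n12 = min2(-18, -27) = -27
  n13 = sub(-27, -27) = 0

After the edit, cleaning proceeds:
  n1: a read changed (x3 -2->7) — executes, giving -9 — identical to its old value.
  n2: dirty, but its reads are unchanged (n1 unchanged, x4 unchanged); cached -9 stands.
  n6: a read changed (x3 -2->7) — executes, giving -9 — identical to its old value.
  n8: dirty, but its reads are unchanged (n1 unchanged, n6 unchanged); cached -18 stands.
  n10: dirty, but its reads are unchanged (n6 unchanged, n8 unchanged); cached -27 stands.
  n12: dirty, but its reads are unchanged (n8 unchanged, n10 unchanged); cached -27 stands.
  n13: dirty, but its reads are unchanged (n12 unchanged, n10 unchanged); cached 0 stands.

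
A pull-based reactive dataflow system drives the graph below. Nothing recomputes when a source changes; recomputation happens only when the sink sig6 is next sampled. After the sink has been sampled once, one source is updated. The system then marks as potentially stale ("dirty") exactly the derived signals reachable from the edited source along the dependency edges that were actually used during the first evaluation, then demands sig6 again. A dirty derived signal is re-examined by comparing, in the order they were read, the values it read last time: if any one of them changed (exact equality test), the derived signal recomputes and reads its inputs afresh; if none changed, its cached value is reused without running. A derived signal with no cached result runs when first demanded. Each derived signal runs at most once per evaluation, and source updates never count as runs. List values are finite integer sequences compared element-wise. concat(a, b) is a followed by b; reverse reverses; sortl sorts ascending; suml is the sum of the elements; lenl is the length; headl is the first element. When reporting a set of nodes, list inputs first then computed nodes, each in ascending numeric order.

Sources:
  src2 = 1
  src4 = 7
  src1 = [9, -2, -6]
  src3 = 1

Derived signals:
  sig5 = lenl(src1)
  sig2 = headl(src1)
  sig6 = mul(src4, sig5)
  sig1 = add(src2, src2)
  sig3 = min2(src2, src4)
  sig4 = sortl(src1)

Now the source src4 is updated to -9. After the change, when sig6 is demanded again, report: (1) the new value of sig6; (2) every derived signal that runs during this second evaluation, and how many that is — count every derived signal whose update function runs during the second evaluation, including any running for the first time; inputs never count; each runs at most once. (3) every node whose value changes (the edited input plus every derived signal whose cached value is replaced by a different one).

First evaluation (everything demanded from the output):
  sig5 = lenl([9, -2, -6]) = 3
  sig6 = mul(7, 3) = 21

Propagation after the edit:
  sig6: runs — src4 7->-9; result -27.

New value of sig6: -27.
Derived signals that run: sig6 — 1 in total.
Values that change: src4, sig6.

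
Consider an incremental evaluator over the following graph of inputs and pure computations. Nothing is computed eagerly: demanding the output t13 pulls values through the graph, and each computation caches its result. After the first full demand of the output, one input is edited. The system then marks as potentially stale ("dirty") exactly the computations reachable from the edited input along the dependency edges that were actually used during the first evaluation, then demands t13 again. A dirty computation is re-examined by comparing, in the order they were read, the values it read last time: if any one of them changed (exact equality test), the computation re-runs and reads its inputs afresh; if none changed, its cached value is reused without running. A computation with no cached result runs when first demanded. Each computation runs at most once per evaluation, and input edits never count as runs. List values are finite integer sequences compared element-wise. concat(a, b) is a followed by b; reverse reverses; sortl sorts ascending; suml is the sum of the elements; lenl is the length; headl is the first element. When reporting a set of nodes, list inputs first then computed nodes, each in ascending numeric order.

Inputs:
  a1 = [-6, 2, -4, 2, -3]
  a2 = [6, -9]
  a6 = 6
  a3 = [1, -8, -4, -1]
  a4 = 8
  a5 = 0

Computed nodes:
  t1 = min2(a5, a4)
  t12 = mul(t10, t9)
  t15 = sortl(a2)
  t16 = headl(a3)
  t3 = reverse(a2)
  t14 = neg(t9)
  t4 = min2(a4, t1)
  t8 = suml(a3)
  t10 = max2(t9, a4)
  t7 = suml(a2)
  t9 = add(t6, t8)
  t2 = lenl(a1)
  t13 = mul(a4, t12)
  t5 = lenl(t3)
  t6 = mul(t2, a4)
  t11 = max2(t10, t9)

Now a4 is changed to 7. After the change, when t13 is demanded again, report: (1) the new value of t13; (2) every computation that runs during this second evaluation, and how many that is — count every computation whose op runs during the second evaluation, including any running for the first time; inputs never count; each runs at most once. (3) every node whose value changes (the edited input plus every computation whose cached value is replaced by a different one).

t13 now evaluates to 3703.
Run set: t6, t9, t10, t12, t13 (5 run).
Changed values: a4, t6, t9, t10, t12, t13.

Initial pass — values computed on the first demand:
  t2 = lenl([-6, 2, -4, 2, -3]) = 5
  t6 = mul(5, 8) = 40
  t8 = suml([1, -8, -4, -1]) = -12
  t9 = add(40, -12) = 28
  t10 = max2(28, 8) = 28
  t12 = mul(28, 28) = 784
  t13 = mul(8, 784) = 6272

Second demand — change propagation:
  t6: re-runs because a4 8->7; new result 35.
  t9: re-runs because t6 40->35; new result 23.
  t10: re-runs because t9 28->23; a4 8->7; new result 23.
  t12: re-runs because t10 28->23; t9 28->23; new result 529.
  t13: re-runs because a4 8->7; t12 784->529; new result 3703.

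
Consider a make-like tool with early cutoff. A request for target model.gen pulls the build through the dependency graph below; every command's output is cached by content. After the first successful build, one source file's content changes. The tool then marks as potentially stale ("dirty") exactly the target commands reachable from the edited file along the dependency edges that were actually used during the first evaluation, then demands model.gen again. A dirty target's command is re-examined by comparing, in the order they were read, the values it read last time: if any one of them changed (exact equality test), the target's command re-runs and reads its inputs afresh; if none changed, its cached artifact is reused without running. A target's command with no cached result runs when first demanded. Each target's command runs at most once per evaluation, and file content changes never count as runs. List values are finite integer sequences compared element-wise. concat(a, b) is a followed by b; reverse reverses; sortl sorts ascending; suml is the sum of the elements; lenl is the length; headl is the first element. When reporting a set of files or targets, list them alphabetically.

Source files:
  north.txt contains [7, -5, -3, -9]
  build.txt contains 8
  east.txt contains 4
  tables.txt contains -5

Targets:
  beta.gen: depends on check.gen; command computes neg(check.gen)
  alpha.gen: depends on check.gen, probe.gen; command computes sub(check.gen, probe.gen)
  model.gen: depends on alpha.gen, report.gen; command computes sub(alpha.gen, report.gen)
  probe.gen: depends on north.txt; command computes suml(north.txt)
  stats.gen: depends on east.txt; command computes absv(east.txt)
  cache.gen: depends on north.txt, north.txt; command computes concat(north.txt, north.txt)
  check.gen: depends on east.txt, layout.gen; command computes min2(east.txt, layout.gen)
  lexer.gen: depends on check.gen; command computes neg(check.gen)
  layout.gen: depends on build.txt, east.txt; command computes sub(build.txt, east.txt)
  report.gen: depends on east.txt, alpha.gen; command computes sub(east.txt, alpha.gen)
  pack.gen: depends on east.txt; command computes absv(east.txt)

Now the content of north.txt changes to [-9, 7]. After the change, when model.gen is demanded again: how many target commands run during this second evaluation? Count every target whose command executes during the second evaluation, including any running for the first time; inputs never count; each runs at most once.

4 target commands run: alpha.gen, model.gen, probe.gen, report.gen.

First demand of the output computes:
  layout.gen = sub(8, 4) = 4
  check.gen = min2(4, 4) = 4
  probe.gen = suml([7, -5, -3, -9]) = -10
  alpha.gen = sub(4, -10) = 14
  report.gen = sub(4, 14) = -10
  model.gen = sub(14, -10) = 24

After the edit, cleaning proceeds:
  probe.gen: a read changed (north.txt [7, -5, -3, -9]->[-9, 7]) — executes, giving -2.
  alpha.gen: a read changed (probe.gen -10->-2) — executes, giving 6.
  report.gen: a read changed (alpha.gen 14->6) — executes, giving -2.
  model.gen: a read changed (alpha.gen 14->6; report.gen -10->-2) — executes, giving 8.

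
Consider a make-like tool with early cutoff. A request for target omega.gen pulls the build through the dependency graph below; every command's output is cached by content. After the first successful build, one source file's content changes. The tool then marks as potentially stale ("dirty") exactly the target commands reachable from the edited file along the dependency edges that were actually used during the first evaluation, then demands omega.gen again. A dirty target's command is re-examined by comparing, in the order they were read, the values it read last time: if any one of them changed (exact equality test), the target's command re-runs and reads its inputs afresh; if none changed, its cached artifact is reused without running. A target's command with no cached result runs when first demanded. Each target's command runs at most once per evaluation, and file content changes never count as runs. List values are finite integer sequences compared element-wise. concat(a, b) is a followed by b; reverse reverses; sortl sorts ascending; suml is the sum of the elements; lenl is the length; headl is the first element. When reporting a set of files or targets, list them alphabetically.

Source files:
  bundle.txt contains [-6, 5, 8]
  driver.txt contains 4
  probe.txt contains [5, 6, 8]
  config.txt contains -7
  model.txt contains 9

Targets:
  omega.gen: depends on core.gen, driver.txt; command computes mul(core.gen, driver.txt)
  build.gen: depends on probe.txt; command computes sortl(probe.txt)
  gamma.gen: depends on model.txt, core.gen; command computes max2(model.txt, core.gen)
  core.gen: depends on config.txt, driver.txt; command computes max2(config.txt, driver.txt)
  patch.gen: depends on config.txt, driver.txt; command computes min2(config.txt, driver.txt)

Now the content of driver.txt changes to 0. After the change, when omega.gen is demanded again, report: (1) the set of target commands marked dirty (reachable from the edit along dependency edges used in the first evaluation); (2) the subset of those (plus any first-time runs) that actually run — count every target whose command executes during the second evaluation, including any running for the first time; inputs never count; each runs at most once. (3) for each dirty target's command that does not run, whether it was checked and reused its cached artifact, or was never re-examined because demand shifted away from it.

The edit dirties: core.gen, omega.gen.
2 target commands run: core.gen, omega.gen.
No dirty target's command escaped a run.

First demand of the output computes:
  core.gen = max2(-7, 4) = 4
  omega.gen = mul(4, 4) = 16

After the edit, cleaning proceeds:
  core.gen: a read changed (driver.txt 4->0) — executes, giving 0.
  omega.gen: a read changed (core.gen 4->0; driver.txt 4->0) — executes, giving 0.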